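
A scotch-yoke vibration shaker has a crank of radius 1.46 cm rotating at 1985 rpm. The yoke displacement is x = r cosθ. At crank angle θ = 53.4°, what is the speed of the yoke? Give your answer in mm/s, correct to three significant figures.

2440

ω = 207.9 rad/s (from 1985 rpm).
x = r cosθ ⇒ ẋ = −rω sinθ.
|v| = rω|sinθ| = 0.0146·207.9·|sin 53.4°| = 2.4365 m/s = 2436.5 mm/s.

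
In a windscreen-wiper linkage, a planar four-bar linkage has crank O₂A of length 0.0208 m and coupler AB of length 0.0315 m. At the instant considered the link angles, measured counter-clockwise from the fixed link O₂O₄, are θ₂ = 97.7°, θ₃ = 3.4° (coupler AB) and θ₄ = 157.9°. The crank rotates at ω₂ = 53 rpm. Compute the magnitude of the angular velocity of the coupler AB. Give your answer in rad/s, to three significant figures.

ω₂ = 5.55 rad/s (from 53 rpm).
Differentiating the loop-closure r₂e^{iθ₂}+r₃e^{iθ₃}=r₁+r₄e^{iθ₄} gives r₂ω₂e^{iθ₂}+r₃ω₃e^{iθ₃}=r₄ω₄e^{iθ₄}.
Eliminating the other unknown: ω₃ = r₂ω₂ sin(θ₄−θ₂) / [r₃ sin(θ₃−θ₄)].
Numerator sine = +0.86777; denominator sine = -0.43051.
Result = 0.0208·5.55·(+0.86777) / (0.0315·(-0.43051)) = -7.3871 rad/s; magnitude 7.3871 rad/s.

7.39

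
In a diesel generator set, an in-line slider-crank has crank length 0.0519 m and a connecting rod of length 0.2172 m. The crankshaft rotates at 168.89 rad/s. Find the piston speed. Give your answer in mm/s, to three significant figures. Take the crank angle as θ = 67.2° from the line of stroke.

8850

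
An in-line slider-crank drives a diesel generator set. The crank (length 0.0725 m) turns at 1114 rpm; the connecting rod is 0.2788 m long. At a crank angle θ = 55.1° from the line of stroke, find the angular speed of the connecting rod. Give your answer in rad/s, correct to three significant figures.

17.8

ω = 116.7 rad/s (converted from 1114 rpm).
The rod makes angle φ with the slider axis where L sinφ = r sinθ; differentiating, L cosφ·φ̇ = r ω cosθ.
L cosφ = √(L² − r² sin²θ) = 0.27239 m.
|ω_rod| = r ω |cosθ| / √(L² − r² sin²θ) = 0.0725·116.7·0.57215/0.27239 = 17.765 rad/s.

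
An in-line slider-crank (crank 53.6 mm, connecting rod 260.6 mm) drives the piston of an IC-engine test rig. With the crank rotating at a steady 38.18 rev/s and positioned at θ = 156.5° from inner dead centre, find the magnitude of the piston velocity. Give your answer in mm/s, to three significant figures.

4160

ω = 2π·38.2 = 239.9 rad/s
For an in-line slider-crank, x = r cosθ + √(L² − r² sin²θ), so v = −rω sinθ·[1 + r cosθ/√(L² − r² sin²θ)].
With r = 0.0536 m, L = 0.2606 m, θ = 156.5°: √(L² − r² sin²θ) = 0.25972 m.
v = −0.0536·239.9·0.39875·[1 + 0.0536·-0.91706/0.25972] = -4.1568 m/s.
|v| = 4.1568 m/s = 4156.8 mm/s.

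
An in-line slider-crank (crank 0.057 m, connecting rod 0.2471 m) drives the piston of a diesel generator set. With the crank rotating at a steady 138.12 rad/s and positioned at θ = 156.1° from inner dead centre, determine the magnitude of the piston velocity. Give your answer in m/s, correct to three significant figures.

2.51

ω = 138.1 rad/s
For an in-line slider-crank, x = r cosθ + √(L² − r² sin²θ), so v = −rω sinθ·[1 + r cosθ/√(L² − r² sin²θ)].
With r = 0.057 m, L = 0.2471 m, θ = 156.1°: √(L² − r² sin²θ) = 0.24602 m.
v = −0.057·138.1·0.40514·[1 + 0.057·-0.91425/0.24602] = -2.514 m/s.
|v| = 2.514 m/s.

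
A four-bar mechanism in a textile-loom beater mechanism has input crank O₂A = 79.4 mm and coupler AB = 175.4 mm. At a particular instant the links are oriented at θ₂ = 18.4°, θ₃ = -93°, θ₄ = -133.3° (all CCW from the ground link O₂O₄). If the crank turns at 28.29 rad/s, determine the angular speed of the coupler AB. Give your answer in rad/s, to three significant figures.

ω₂ = 28.29 rad/s
Differentiating the loop-closure r₂e^{iθ₂}+r₃e^{iθ₃}=r₁+r₄e^{iθ₄} gives r₂ω₂e^{iθ₂}+r₃ω₃e^{iθ₃}=r₄ω₄e^{iθ₄}.
Eliminating the other unknown: ω₃ = r₂ω₂ sin(θ₄−θ₂) / [r₃ sin(θ₃−θ₄)].
Numerator sine = -0.47409; denominator sine = +0.64679.
Result = 0.0794·28.29·(-0.47409) / (0.1754·(+0.64679)) = -9.3868 rad/s; magnitude 9.3868 rad/s.

9.39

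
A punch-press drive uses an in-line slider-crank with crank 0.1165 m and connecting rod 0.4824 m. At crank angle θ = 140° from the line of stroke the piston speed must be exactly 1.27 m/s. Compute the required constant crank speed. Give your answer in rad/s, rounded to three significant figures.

For an in-line slider-crank, |v_piston| = rω|sinθ|·[1 + r cosθ/√(L² − r² sin²θ)].
With r = 0.1165 m, L = 0.4824 m, θ = 140°: the bracketed kinematic factor |dx/dθ| = 0.060861 m.
ω = v/|dx/dθ| = 1.27/0.060861 = 20.867 rad/s.

20.9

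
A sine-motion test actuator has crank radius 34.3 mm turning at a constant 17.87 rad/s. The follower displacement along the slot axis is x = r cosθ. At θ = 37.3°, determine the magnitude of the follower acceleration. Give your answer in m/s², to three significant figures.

ω = 17.87 rad/s
x = r cosθ ⇒ ẍ = −rω² cosθ (ω constant).
|a| = rω²|cosθ| = 0.0343·(17.87)²·|cos 37.3°| = 8.713 m/s².

8.71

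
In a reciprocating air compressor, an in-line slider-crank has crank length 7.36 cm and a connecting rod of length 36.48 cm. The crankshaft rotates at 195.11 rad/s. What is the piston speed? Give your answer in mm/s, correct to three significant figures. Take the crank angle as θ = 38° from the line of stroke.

ω = 195.1 rad/s
For an in-line slider-crank, x = r cosθ + √(L² − r² sin²θ), so v = −rω sinθ·[1 + r cosθ/√(L² − r² sin²θ)].
With r = 0.0736 m, L = 0.3648 m, θ = 38°: √(L² − r² sin²θ) = 0.36197 m.
v = −0.0736·195.1·0.61566·[1 + 0.0736·0.78801/0.36197] = -10.258 m/s.
|v| = 10.258 m/s = 10258 mm/s.

10300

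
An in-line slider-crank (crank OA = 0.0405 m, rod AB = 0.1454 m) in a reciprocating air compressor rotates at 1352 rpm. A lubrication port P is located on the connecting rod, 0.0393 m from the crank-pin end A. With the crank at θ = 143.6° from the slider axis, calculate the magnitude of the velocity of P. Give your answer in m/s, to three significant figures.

4.64

ω = 141.6 rad/s.  Crank-pin speed |V_A| = rω = 5.734 m/s, perpendicular to OA.
Rod angle: sinφ = −(r/L) sinθ ⇒ φ = -9.514°; ω_rod = −rω cosθ/√(L²−r²sin²θ) = +32.185 rad/s.
V_P = V_A + ω_rod × AP, with AP = 0.0393 m along the rod.
Components: V_Px = −rω sinθ − a·ω_rod·sinφ = -3.1936 m/s;  V_Py = rω cosθ + a·ω_rod·cosφ = -3.3678 m/s.
|V_P| = √(V_Px² + V_Py²) = 4.6413 m/s.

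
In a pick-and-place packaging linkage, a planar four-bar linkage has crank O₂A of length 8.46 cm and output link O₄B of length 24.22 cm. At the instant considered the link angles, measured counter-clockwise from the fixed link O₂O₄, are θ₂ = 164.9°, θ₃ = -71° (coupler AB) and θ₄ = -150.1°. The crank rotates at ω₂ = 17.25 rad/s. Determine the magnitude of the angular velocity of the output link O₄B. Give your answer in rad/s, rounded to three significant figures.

ω₂ = 17.25 rad/s
Differentiating the loop-closure r₂e^{iθ₂}+r₃e^{iθ₃}=r₁+r₄e^{iθ₄} gives r₂ω₂e^{iθ₂}+r₃ω₃e^{iθ₃}=r₄ω₄e^{iθ₄}.
Eliminating the other unknown: ω₄ = r₂ω₂ sin(θ₂−θ₃) / [r₄ sin(θ₄−θ₃)].
Numerator sine = -0.82806; denominator sine = -0.98196.
Result = 0.0846·17.25·(-0.82806) / (0.2422·(-0.98196)) = +5.0811 rad/s; magnitude 5.0811 rad/s.

5.08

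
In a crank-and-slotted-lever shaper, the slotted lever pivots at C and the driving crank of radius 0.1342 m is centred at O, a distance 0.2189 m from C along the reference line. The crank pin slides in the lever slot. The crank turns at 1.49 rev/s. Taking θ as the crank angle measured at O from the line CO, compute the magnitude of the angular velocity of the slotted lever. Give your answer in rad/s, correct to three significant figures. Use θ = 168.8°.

12.2

ω = 9.362 rad/s (from 1.49 rev/s).
Crank pin A relative to C: A = (d + r cosθ, r sinθ); lever angle φ = atan2(r sinθ, d + r cosθ).
Differentiating tanφ: φ̇ = rω(d cosθ + r)/(d² + r² + 2dr cosθ).
d² + r² + 2dr cosθ = |CA|² = 0.00829303 m²;  d cosθ + r = -0.080531 m.
|ω_lever| = |0.1342·9.362·-0.080531| / 0.00829303 = 12.2 rad/s.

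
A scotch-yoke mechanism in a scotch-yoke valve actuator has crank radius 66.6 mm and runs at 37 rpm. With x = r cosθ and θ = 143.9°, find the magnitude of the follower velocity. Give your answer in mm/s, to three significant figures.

152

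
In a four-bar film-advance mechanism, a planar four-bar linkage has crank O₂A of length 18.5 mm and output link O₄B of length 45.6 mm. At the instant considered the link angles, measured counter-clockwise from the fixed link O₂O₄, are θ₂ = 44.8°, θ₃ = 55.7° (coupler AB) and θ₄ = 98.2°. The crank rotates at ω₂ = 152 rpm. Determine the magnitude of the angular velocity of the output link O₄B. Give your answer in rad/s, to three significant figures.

ω₂ = 15.92 rad/s (from 152 rpm).
Differentiating the loop-closure r₂e^{iθ₂}+r₃e^{iθ₃}=r₁+r₄e^{iθ₄} gives r₂ω₂e^{iθ₂}+r₃ω₃e^{iθ₃}=r₄ω₄e^{iθ₄}.
Eliminating the other unknown: ω₄ = r₂ω₂ sin(θ₂−θ₃) / [r₄ sin(θ₄−θ₃)].
Numerator sine = -0.18910; denominator sine = +0.67559.
Result = 0.0185·15.92·(-0.18910) / (0.0456·(+0.67559)) = -1.8075 rad/s; magnitude 1.8075 rad/s.

1.81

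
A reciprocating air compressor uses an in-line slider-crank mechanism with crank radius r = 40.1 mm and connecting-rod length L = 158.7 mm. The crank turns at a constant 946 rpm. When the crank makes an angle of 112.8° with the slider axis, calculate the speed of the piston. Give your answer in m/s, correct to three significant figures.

3.29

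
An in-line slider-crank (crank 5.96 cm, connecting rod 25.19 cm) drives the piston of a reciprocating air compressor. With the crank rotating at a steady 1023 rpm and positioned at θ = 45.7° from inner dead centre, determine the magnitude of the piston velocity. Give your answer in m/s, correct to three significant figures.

5.34

ω = 2π·1023/60 = 107.1 rad/s
For an in-line slider-crank, x = r cosθ + √(L² − r² sin²θ), so v = −rω sinθ·[1 + r cosθ/√(L² − r² sin²θ)].
With r = 0.0596 m, L = 0.2519 m, θ = 45.7°: √(L² − r² sin²θ) = 0.24826 m.
v = −0.0596·107.1·0.71569·[1 + 0.0596·0.69842/0.24826] = -5.3358 m/s.
|v| = 5.3358 m/s.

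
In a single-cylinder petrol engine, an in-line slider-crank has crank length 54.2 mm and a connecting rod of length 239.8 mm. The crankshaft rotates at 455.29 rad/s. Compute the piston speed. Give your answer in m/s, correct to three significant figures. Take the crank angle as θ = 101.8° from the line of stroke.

23.0

ω = 455.3 rad/s
For an in-line slider-crank, x = r cosθ + √(L² − r² sin²θ), so v = −rω sinθ·[1 + r cosθ/√(L² − r² sin²θ)].
With r = 0.0542 m, L = 0.2398 m, θ = 101.8°: √(L² − r² sin²θ) = 0.23386 m.
v = −0.0542·455.3·0.97887·[1 + 0.0542·-0.20450/0.23386] = -23.01 m/s.
|v| = 23.01 m/s.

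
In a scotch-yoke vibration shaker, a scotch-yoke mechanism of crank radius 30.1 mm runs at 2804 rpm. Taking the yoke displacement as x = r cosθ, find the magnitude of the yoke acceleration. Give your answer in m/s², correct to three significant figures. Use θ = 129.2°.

ω = 293.6 rad/s (from 2804 rpm).
x = r cosθ ⇒ ẍ = −rω² cosθ (ω constant).
|a| = rω²|cosθ| = 0.0301·(293.6)²·|cos 129.2°| = 1640.3 m/s².

1640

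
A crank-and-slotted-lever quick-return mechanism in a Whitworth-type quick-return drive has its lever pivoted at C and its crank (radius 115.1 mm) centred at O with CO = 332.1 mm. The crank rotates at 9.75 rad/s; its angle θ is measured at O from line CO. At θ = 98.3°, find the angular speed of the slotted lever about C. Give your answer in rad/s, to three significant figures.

0.670

ω = 9.75 rad/s
Crank pin A relative to C: A = (d + r cosθ, r sinθ); lever angle φ = atan2(r sinθ, d + r cosθ).
Differentiating tanφ: φ̇ = rω(d cosθ + r)/(d² + r² + 2dr cosθ).
d² + r² + 2dr cosθ = |CA|² = 0.112502 m²;  d cosθ + r = +0.067159 m.
|ω_lever| = |0.1151·9.75·+0.067159| / 0.112502 = 0.66992 rad/s.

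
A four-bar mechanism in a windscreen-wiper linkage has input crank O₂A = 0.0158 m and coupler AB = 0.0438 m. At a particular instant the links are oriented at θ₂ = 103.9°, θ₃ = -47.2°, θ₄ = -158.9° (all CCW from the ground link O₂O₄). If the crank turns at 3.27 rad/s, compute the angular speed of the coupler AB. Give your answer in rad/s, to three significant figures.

1.26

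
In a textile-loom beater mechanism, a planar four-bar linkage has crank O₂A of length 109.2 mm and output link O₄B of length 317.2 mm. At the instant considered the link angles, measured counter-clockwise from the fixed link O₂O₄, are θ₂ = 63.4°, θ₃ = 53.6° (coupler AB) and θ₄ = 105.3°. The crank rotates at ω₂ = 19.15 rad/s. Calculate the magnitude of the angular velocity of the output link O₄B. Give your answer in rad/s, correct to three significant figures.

1.43

ω₂ = 19.15 rad/s
Differentiating the loop-closure r₂e^{iθ₂}+r₃e^{iθ₃}=r₁+r₄e^{iθ₄} gives r₂ω₂e^{iθ₂}+r₃ω₃e^{iθ₃}=r₄ω₄e^{iθ₄}.
Eliminating the other unknown: ω₄ = r₂ω₂ sin(θ₂−θ₃) / [r₄ sin(θ₄−θ₃)].
Numerator sine = +0.17021; denominator sine = +0.78478.
Result = 0.1092·19.15·(+0.17021) / (0.3172·(+0.78478)) = +1.4299 rad/s; magnitude 1.4299 rad/s.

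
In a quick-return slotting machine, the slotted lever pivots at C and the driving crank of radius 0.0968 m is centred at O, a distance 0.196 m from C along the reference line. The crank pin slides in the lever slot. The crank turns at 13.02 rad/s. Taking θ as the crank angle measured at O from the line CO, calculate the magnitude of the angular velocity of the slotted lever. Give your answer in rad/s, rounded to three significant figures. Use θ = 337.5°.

4.23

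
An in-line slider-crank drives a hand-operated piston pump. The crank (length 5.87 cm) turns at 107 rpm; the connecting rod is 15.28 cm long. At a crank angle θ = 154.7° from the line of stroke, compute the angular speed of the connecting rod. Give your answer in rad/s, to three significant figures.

ω = 11.21 rad/s (converted from 107 rpm).
The rod makes angle φ with the slider axis where L sinφ = r sinθ; differentiating, L cosφ·φ̇ = r ω cosθ.
L cosφ = √(L² − r² sin²θ) = 0.15073 m.
|ω_rod| = r ω |cosθ| / √(L² − r² sin²θ) = 0.0587·11.21·0.90408/0.15073 = 3.9452 rad/s.

3.95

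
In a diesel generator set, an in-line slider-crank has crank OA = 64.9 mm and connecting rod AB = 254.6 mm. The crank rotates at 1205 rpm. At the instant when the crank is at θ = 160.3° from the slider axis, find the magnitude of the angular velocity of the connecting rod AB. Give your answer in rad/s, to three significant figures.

30.4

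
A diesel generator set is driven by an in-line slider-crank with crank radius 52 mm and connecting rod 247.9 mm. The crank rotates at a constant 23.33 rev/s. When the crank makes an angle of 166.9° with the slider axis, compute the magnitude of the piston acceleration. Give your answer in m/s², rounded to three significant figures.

877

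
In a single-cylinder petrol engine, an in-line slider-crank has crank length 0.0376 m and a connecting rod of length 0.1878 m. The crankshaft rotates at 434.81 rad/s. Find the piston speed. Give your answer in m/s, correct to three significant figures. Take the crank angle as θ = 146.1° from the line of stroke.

ω = 434.8 rad/s
For an in-line slider-crank, x = r cosθ + √(L² − r² sin²θ), so v = −rω sinθ·[1 + r cosθ/√(L² − r² sin²θ)].
With r = 0.0376 m, L = 0.1878 m, θ = 146.1°: √(L² − r² sin²θ) = 0.18663 m.
v = −0.0376·434.8·0.55775·[1 + 0.0376·-0.83001/0.18663] = -7.5937 m/s.
|v| = 7.5937 m/s.

7.59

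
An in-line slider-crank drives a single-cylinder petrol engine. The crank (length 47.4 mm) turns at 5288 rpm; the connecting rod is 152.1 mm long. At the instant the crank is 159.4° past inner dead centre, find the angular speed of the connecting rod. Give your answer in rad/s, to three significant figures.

163

ω = 553.8 rad/s (converted from 5288 rpm).
The rod makes angle φ with the slider axis where L sinφ = r sinθ; differentiating, L cosφ·φ̇ = r ω cosθ.
L cosφ = √(L² − r² sin²θ) = 0.15118 m.
|ω_rod| = r ω |cosθ| / √(L² − r² sin²θ) = 0.0474·553.8·0.93606/0.15118 = 162.52 rad/s.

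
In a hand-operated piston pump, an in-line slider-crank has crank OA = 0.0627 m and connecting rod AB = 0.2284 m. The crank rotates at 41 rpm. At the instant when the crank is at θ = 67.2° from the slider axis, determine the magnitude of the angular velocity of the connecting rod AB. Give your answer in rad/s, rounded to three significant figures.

ω = 4.294 rad/s (converted from 41 rpm).
The rod makes angle φ with the slider axis where L sinφ = r sinθ; differentiating, L cosφ·φ̇ = r ω cosθ.
L cosφ = √(L² − r² sin²θ) = 0.22097 m.
|ω_rod| = r ω |cosθ| / √(L² − r² sin²θ) = 0.0627·4.294·0.38752/0.22097 = 0.47211 rad/s.

0.472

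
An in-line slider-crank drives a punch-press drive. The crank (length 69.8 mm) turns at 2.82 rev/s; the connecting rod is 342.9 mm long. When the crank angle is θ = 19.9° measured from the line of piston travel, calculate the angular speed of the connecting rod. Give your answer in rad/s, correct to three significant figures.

3.40

ω = 17.72 rad/s (converted from 2.82 rev/s).
The rod makes angle φ with the slider axis where L sinφ = r sinθ; differentiating, L cosφ·φ̇ = r ω cosθ.
L cosφ = √(L² − r² sin²θ) = 0.34208 m.
|ω_rod| = r ω |cosθ| / √(L² − r² sin²θ) = 0.0698·17.72·0.94029/0.34208 = 3.3996 rad/s.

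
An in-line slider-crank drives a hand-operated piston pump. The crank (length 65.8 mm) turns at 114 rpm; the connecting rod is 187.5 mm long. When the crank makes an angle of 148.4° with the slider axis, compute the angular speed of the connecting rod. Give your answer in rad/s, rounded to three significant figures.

3.63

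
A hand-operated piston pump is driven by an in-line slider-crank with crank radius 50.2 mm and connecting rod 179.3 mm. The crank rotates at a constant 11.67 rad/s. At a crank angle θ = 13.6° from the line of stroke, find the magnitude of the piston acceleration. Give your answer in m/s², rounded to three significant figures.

8.36

ω = 11.67 rad/s
x(θ) = r cosθ + √(L² − r² sin²θ); with ω constant, a = ω²·d²x/dθ².
d²x/dθ² = −r cosθ − r²(cos2θ)/√u − r⁴ sin²2θ/(4u^{3/2}),  u = L² − r² sin²θ = 0.0320092 m².
Substituting r = 0.0502 m, L = 0.1793 m, θ = 13.6°: d²x/dθ² = -0.061378 m.
a = ω²·d²x/dθ² = (11.67)²·(-0.061378) = -8.359 m/s²;  |a| = 8.359 m/s².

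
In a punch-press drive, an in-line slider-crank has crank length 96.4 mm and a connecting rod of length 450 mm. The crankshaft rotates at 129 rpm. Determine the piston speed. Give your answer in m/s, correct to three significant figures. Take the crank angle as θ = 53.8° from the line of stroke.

1.19

ω = 2π·129/60 = 13.51 rad/s
For an in-line slider-crank, x = r cosθ + √(L² − r² sin²θ), so v = −rω sinθ·[1 + r cosθ/√(L² − r² sin²θ)].
With r = 0.0964 m, L = 0.45 m, θ = 53.8°: √(L² − r² sin²θ) = 0.44323 m.
v = −0.0964·13.51·0.80696·[1 + 0.0964·0.59061/0.44323] = -1.1859 m/s.
|v| = 1.1859 m/s.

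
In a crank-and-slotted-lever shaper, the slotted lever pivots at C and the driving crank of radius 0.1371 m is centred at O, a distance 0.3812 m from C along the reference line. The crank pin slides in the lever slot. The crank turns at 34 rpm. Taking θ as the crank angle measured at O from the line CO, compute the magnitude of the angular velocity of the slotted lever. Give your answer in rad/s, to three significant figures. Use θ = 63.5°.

ω = 3.56 rad/s (from 34 rpm).
Crank pin A relative to C: A = (d + r cosθ, r sinθ); lever angle φ = atan2(r sinθ, d + r cosθ).
Differentiating tanφ: φ̇ = rω(d cosθ + r)/(d² + r² + 2dr cosθ).
d² + r² + 2dr cosθ = |CA|² = 0.210749 m²;  d cosθ + r = +0.30719 m.
|ω_lever| = |0.1371·3.56·+0.30719| / 0.210749 = 0.71152 rad/s.

0.712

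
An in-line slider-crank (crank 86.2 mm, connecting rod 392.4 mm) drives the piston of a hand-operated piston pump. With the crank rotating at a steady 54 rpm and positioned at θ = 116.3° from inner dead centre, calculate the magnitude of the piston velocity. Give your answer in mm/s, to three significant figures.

394

ω = 2π·54/60 = 5.655 rad/s
For an in-line slider-crank, x = r cosθ + √(L² − r² sin²θ), so v = −rω sinθ·[1 + r cosθ/√(L² − r² sin²θ)].
With r = 0.0862 m, L = 0.3924 m, θ = 116.3°: √(L² − r² sin²θ) = 0.38472 m.
v = −0.0862·5.655·0.89649·[1 + 0.0862·-0.44307/0.38472] = -0.39361 m/s.
|v| = 0.39361 m/s = 393.61 mm/s.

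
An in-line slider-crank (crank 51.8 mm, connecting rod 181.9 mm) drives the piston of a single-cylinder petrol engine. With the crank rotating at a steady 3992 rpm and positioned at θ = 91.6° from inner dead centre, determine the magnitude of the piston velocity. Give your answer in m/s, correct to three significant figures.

21.5

ω = 2π·3992/60 = 418 rad/s
For an in-line slider-crank, x = r cosθ + √(L² − r² sin²θ), so v = −rω sinθ·[1 + r cosθ/√(L² − r² sin²θ)].
With r = 0.0518 m, L = 0.1819 m, θ = 91.6°: √(L² − r² sin²θ) = 0.17437 m.
v = −0.0518·418·0.99961·[1 + 0.0518·-0.02792/0.17437] = -21.467 m/s.
|v| = 21.467 m/s.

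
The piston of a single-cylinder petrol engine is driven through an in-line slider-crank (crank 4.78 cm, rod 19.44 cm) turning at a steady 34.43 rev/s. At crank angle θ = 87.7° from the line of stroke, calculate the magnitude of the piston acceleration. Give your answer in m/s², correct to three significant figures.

476

ω = 2π·34.4 = 216.3 rad/s
x(θ) = r cosθ + √(L² − r² sin²θ); with ω constant, a = ω²·d²x/dθ².
d²x/dθ² = −r cosθ − r²(cos2θ)/√u − r⁴ sin²2θ/(4u^{3/2}),  u = L² − r² sin²θ = 0.0355102 m².
Substituting r = 0.0478 m, L = 0.1944 m, θ = 87.7°: d²x/dθ² = +0.010166 m.
a = ω²·d²x/dθ² = (216.3)²·(+0.010166) = +475.77 m/s²;  |a| = 475.77 m/s².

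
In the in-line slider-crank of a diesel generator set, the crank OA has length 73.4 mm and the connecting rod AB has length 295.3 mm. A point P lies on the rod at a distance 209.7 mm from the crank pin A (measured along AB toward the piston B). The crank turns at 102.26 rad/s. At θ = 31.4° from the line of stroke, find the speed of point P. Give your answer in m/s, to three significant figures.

ω = 102.3 rad/s.  Crank-pin speed |V_A| = rω = 7.5059 m/s, perpendicular to OA.
Rod angle: sinφ = −(r/L) sinθ ⇒ φ = -7.441°; ω_rod = −rω cosθ/√(L²−r²sin²θ) = -21.88 rad/s.
V_P = V_A + ω_rod × AP, with AP = 0.2097 m along the rod.
Components: V_Px = −rω sinθ − a·ω_rod·sinφ = -4.5048 m/s;  V_Py = rω cosθ + a·ω_rod·cosφ = +1.8571 m/s.
|V_P| = √(V_Px² + V_Py²) = 4.8726 m/s.

4.87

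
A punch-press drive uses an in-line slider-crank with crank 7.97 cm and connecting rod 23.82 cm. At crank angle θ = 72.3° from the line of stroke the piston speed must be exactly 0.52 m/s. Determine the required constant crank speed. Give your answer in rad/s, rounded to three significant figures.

For an in-line slider-crank, |v_piston| = rω|sinθ|·[1 + r cosθ/√(L² − r² sin²θ)].
With r = 0.0797 m, L = 0.2382 m, θ = 72.3°: the bracketed kinematic factor |dx/dθ| = 0.084076 m.
ω = v/|dx/dθ| = 0.52/0.084076 = 6.1849 rad/s.

6.18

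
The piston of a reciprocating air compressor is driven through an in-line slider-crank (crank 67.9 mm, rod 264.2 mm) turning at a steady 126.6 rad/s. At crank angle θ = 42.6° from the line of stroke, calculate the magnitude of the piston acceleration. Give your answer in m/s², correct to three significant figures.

ω = 126.6 rad/s
x(θ) = r cosθ + √(L² − r² sin²θ); with ω constant, a = ω²·d²x/dθ².
d²x/dθ² = −r cosθ − r²(cos2θ)/√u − r⁴ sin²2θ/(4u^{3/2}),  u = L² − r² sin²θ = 0.0676893 m².
Substituting r = 0.0679 m, L = 0.2642 m, θ = 42.6°: d²x/dθ² = -0.051763 m.
a = ω²·d²x/dθ² = (126.6)²·(-0.051763) = -829.64 m/s²;  |a| = 829.64 m/s².

830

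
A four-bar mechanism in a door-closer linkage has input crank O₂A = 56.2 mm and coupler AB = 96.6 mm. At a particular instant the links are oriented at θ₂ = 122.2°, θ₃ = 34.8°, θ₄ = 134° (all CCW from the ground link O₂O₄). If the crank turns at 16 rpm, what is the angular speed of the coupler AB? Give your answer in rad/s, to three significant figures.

0.202

ω₂ = 1.676 rad/s (from 16 rpm).
Differentiating the loop-closure r₂e^{iθ₂}+r₃e^{iθ₃}=r₁+r₄e^{iθ₄} gives r₂ω₂e^{iθ₂}+r₃ω₃e^{iθ₃}=r₄ω₄e^{iθ₄}.
Eliminating the other unknown: ω₃ = r₂ω₂ sin(θ₄−θ₂) / [r₃ sin(θ₃−θ₄)].
Numerator sine = +0.20450; denominator sine = -0.98714.
Result = 0.0562·1.676·(+0.20450) / (0.0966·(-0.98714)) = -0.20194 rad/s; magnitude 0.20194 rad/s.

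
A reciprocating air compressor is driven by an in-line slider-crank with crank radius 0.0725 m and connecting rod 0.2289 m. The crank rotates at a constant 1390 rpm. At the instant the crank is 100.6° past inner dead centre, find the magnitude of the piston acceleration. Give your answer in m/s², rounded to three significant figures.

758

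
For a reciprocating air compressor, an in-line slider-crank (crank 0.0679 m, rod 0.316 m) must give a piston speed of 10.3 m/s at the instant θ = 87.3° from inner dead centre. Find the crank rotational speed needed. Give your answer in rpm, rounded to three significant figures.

1440

For an in-line slider-crank, |v_piston| = rω|sinθ|·[1 + r cosθ/√(L² − r² sin²θ)].
With r = 0.0679 m, L = 0.316 m, θ = 87.3°: the bracketed kinematic factor |dx/dθ| = 0.068528 m.
ω = v/|dx/dθ| = 10.3/0.068528 = 150.3 rad/s.
N = 60ω/(2π) = 1435.3 rpm.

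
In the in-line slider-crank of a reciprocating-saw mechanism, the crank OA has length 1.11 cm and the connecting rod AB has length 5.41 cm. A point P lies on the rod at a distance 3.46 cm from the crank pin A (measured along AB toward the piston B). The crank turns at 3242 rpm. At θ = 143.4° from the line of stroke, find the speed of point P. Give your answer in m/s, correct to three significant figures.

ω = 339.5 rad/s.  Crank-pin speed |V_A| = rω = 3.7685 m/s, perpendicular to OA.
Rod angle: sinφ = −(r/L) sinθ ⇒ φ = -7.027°; ω_rod = −rω cosθ/√(L²−r²sin²θ) = +56.345 rad/s.
V_P = V_A + ω_rod × AP, with AP = 0.0346 m along the rod.
Components: V_Px = −rω sinθ − a·ω_rod·sinφ = -2.0084 m/s;  V_Py = rω cosθ + a·ω_rod·cosφ = -1.0905 m/s.
|V_P| = √(V_Px² + V_Py²) = 2.2853 m/s.

2.29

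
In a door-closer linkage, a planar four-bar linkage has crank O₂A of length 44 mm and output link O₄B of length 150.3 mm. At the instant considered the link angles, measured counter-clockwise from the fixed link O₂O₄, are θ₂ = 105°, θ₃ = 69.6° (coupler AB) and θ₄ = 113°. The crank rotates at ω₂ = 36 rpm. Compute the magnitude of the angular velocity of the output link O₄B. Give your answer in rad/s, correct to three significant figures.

ω₂ = 3.77 rad/s (from 36 rpm).
Differentiating the loop-closure r₂e^{iθ₂}+r₃e^{iθ₃}=r₁+r₄e^{iθ₄} gives r₂ω₂e^{iθ₂}+r₃ω₃e^{iθ₃}=r₄ω₄e^{iθ₄}.
Eliminating the other unknown: ω₄ = r₂ω₂ sin(θ₂−θ₃) / [r₄ sin(θ₄−θ₃)].
Numerator sine = +0.57928; denominator sine = +0.68709.
Result = 0.044·3.77·(+0.57928) / (0.1503·(+0.68709)) = +0.93047 rad/s; magnitude 0.93047 rad/s.

0.930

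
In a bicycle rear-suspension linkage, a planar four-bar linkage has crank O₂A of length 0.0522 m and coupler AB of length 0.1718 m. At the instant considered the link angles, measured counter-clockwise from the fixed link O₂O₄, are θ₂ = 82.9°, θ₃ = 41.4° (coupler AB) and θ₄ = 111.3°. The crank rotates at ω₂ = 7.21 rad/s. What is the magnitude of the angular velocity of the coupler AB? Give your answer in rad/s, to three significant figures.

ω₂ = 7.21 rad/s
Differentiating the loop-closure r₂e^{iθ₂}+r₃e^{iθ₃}=r₁+r₄e^{iθ₄} gives r₂ω₂e^{iθ₂}+r₃ω₃e^{iθ₃}=r₄ω₄e^{iθ₄}.
Eliminating the other unknown: ω₃ = r₂ω₂ sin(θ₄−θ₂) / [r₃ sin(θ₃−θ₄)].
Numerator sine = +0.47562; denominator sine = -0.93909.
Result = 0.0522·7.21·(+0.47562) / (0.1718·(-0.93909)) = -1.1095 rad/s; magnitude 1.1095 rad/s.

1.11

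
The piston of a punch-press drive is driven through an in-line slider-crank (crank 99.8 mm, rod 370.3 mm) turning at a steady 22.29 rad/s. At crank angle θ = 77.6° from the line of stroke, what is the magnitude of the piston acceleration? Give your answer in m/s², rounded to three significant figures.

1.88

ω = 22.29 rad/s
x(θ) = r cosθ + √(L² − r² sin²θ); with ω constant, a = ω²·d²x/dθ².
d²x/dθ² = −r cosθ − r²(cos2θ)/√u − r⁴ sin²2θ/(4u^{3/2}),  u = L² − r² sin²θ = 0.127621 m².
Substituting r = 0.0998 m, L = 0.3703 m, θ = 77.6°: d²x/dθ² = +0.0037829 m.
a = ω²·d²x/dθ² = (22.29)²·(+0.0037829) = +1.8795 m/s²;  |a| = 1.8795 m/s².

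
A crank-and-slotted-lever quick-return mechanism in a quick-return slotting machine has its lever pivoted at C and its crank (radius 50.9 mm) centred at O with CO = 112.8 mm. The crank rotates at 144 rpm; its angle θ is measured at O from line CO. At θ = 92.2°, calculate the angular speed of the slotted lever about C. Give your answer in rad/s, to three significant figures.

ω = 15.08 rad/s (from 144 rpm).
Crank pin A relative to C: A = (d + r cosθ, r sinθ); lever angle φ = atan2(r sinθ, d + r cosθ).
Differentiating tanφ: φ̇ = rω(d cosθ + r)/(d² + r² + 2dr cosθ).
d² + r² + 2dr cosθ = |CA|² = 0.0148738 m²;  d cosθ + r = +0.04657 m.
|ω_lever| = |0.0509·15.08·+0.04657| / 0.0148738 = 2.4032 rad/s.

2.40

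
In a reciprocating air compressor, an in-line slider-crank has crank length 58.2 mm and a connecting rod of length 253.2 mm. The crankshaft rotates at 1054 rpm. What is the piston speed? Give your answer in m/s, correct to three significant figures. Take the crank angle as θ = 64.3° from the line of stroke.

6.38

ω = 2π·1054/60 = 110.4 rad/s
For an in-line slider-crank, x = r cosθ + √(L² − r² sin²θ), so v = −rω sinθ·[1 + r cosθ/√(L² − r² sin²θ)].
With r = 0.0582 m, L = 0.2532 m, θ = 64.3°: √(L² − r² sin²θ) = 0.24771 m.
v = −0.0582·110.4·0.90108·[1 + 0.0582·0.43366/0.24771] = -6.3781 m/s.
|v| = 6.3781 m/s.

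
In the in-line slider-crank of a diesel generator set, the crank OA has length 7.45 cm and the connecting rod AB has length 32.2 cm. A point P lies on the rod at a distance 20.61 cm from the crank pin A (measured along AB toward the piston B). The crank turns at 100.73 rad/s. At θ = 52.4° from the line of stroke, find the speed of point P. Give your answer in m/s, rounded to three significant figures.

ω = 100.7 rad/s.  Crank-pin speed |V_A| = rω = 7.5044 m/s, perpendicular to OA.
Rod angle: sinφ = −(r/L) sinθ ⇒ φ = -10.563°; ω_rod = −rω cosθ/√(L²−r²sin²θ) = -14.465 rad/s.
V_P = V_A + ω_rod × AP, with AP = 0.2061 m along the rod.
Components: V_Px = −rω sinθ − a·ω_rod·sinφ = -6.4921 m/s;  V_Py = rω cosθ + a·ω_rod·cosφ = +1.6481 m/s.
|V_P| = √(V_Px² + V_Py²) = 6.6981 m/s.

6.70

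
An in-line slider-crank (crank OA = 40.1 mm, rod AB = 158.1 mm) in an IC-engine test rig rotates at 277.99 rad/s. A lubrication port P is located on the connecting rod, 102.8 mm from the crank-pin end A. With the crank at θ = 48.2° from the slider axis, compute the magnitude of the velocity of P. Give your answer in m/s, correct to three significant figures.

ω = 278 rad/s.  Crank-pin speed |V_A| = rω = 11.147 m/s, perpendicular to OA.
Rod angle: sinφ = −(r/L) sinθ ⇒ φ = -10.899°; ω_rod = −rω cosθ/√(L²−r²sin²θ) = -47.86 rad/s.
V_P = V_A + ω_rod × AP, with AP = 0.1028 m along the rod.
Components: V_Px = −rω sinθ − a·ω_rod·sinφ = -9.2404 m/s;  V_Py = rω cosθ + a·ω_rod·cosφ = +2.5989 m/s.
|V_P| = √(V_Px² + V_Py²) = 9.5989 m/s.

9.60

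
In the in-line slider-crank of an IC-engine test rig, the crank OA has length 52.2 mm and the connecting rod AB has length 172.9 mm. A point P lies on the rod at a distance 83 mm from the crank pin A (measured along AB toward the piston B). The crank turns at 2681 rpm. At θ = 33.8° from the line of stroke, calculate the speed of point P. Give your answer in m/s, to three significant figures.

ω = 280.8 rad/s.  Crank-pin speed |V_A| = rω = 14.655 m/s, perpendicular to OA.
Rod angle: sinφ = −(r/L) sinθ ⇒ φ = -9.669°; ω_rod = −rω cosθ/√(L²−r²sin²θ) = -71.451 rad/s.
V_P = V_A + ω_rod × AP, with AP = 0.083 m along the rod.
Components: V_Px = −rω sinθ − a·ω_rod·sinφ = -9.1487 m/s;  V_Py = rω cosθ + a·ω_rod·cosφ = +6.3322 m/s.
|V_P| = √(V_Px² + V_Py²) = 11.126 m/s.

11.1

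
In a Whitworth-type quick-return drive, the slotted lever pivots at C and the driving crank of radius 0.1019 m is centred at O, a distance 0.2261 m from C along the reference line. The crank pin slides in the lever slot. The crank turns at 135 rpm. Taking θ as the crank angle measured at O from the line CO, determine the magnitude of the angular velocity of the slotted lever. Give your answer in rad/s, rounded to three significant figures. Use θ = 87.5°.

ω = 14.14 rad/s (from 135 rpm).
Crank pin A relative to C: A = (d + r cosθ, r sinθ); lever angle φ = atan2(r sinθ, d + r cosθ).
Differentiating tanφ: φ̇ = rω(d cosθ + r)/(d² + r² + 2dr cosθ).
d² + r² + 2dr cosθ = |CA|² = 0.0635148 m²;  d cosθ + r = +0.11176 m.
|ω_lever| = |0.1019·14.14·+0.11176| / 0.0635148 = 2.5349 rad/s.

2.53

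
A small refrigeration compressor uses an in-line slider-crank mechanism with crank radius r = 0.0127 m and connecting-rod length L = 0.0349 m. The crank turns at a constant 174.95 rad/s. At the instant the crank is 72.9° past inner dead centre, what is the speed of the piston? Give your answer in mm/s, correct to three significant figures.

2370

ω = 174.9 rad/s
For an in-line slider-crank, x = r cosθ + √(L² − r² sin²θ), so v = −rω sinθ·[1 + r cosθ/√(L² − r² sin²θ)].
With r = 0.0127 m, L = 0.0349 m, θ = 72.9°: √(L² − r² sin²θ) = 0.032721 m.
v = −0.0127·174.9·0.95579·[1 + 0.0127·0.29404/0.032721] = -2.366 m/s.
|v| = 2.366 m/s = 2366 mm/s.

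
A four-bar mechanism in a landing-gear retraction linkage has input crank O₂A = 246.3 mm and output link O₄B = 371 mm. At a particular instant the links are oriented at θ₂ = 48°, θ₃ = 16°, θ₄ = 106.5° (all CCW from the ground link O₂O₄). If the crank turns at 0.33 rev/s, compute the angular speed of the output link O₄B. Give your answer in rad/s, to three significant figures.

ω₂ = 2.073 rad/s (from 0.33 rev/s).
Differentiating the loop-closure r₂e^{iθ₂}+r₃e^{iθ₃}=r₁+r₄e^{iθ₄} gives r₂ω₂e^{iθ₂}+r₃ω₃e^{iθ₃}=r₄ω₄e^{iθ₄}.
Eliminating the other unknown: ω₄ = r₂ω₂ sin(θ₂−θ₃) / [r₄ sin(θ₄−θ₃)].
Numerator sine = +0.52992; denominator sine = +0.99996.
Result = 0.2463·2.073·(+0.52992) / (0.371·(+0.99996)) = +0.72948 rad/s; magnitude 0.72948 rad/s.

0.729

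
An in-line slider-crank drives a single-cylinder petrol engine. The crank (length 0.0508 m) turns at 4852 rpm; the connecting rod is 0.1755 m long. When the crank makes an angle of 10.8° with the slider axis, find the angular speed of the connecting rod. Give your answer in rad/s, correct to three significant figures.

ω = 508.1 rad/s (converted from 4852 rpm).
The rod makes angle φ with the slider axis where L sinφ = r sinθ; differentiating, L cosφ·φ̇ = r ω cosθ.
L cosφ = √(L² − r² sin²θ) = 0.17524 m.
|ω_rod| = r ω |cosθ| / √(L² − r² sin²θ) = 0.0508·508.1·0.98229/0.17524 = 144.68 rad/s.

145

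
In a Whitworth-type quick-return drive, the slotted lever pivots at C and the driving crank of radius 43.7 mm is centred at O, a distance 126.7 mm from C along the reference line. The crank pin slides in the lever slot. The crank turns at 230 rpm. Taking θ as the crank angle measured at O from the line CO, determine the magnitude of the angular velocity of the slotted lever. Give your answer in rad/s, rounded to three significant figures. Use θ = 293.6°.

ω = 24.09 rad/s (from 230 rpm).
Crank pin A relative to C: A = (d + r cosθ, r sinθ); lever angle φ = atan2(r sinθ, d + r cosθ).
Differentiating tanφ: φ̇ = rω(d cosθ + r)/(d² + r² + 2dr cosθ).
d² + r² + 2dr cosθ = |CA|² = 0.0223959 m²;  d cosθ + r = +0.094424 m.
|ω_lever| = |0.0437·24.09·+0.094424| / 0.0223959 = 4.4377 rad/s.

4.44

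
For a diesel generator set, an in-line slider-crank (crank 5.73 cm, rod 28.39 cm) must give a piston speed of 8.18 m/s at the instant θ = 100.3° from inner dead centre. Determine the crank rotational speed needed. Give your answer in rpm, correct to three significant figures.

1440

For an in-line slider-crank, |v_piston| = rω|sinθ|·[1 + r cosθ/√(L² − r² sin²θ)].
With r = 0.0573 m, L = 0.2839 m, θ = 100.3°: the bracketed kinematic factor |dx/dθ| = 0.054301 m.
ω = v/|dx/dθ| = 8.18/0.054301 = 150.64 rad/s.
N = 60ω/(2π) = 1438.5 rpm.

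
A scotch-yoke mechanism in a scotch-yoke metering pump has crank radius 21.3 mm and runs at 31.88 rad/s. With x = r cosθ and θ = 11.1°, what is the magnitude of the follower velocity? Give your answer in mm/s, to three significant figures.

131

ω = 31.88 rad/s
x = r cosθ ⇒ ẋ = −rω sinθ.
|v| = rω|sinθ| = 0.0213·31.88·|sin 11.1°| = 0.13073 m/s = 130.73 mm/s.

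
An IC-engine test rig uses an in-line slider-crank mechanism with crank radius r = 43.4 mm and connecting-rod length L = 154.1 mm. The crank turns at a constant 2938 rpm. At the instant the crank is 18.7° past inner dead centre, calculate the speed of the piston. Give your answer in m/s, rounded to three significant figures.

ω = 2π·2938/60 = 307.7 rad/s
For an in-line slider-crank, x = r cosθ + √(L² − r² sin²θ), so v = −rω sinθ·[1 + r cosθ/√(L² − r² sin²θ)].
With r = 0.0434 m, L = 0.1541 m, θ = 18.7°: √(L² − r² sin²θ) = 0.15347 m.
v = −0.0434·307.7·0.32061·[1 + 0.0434·0.94721/0.15347] = -5.4278 m/s.
|v| = 5.4278 m/s.

5.43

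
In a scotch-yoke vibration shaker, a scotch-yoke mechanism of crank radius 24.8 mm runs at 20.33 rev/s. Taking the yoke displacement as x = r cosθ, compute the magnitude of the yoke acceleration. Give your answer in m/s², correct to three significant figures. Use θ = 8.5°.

ω = 127.7 rad/s (from 20.33 rev/s).
x = r cosθ ⇒ ẍ = −rω² cosθ (ω constant).
|a| = rω²|cosθ| = 0.0248·(127.7)²·|cos 8.5°| = 400.21 m/s².

400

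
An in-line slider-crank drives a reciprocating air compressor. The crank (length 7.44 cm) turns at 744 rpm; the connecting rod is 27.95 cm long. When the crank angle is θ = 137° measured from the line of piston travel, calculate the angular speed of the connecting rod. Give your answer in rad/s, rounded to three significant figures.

15.4

ω = 77.91 rad/s (converted from 744 rpm).
The rod makes angle φ with the slider axis where L sinφ = r sinθ; differentiating, L cosφ·φ̇ = r ω cosθ.
L cosφ = √(L² − r² sin²θ) = 0.27486 m.
|ω_rod| = r ω |cosθ| / √(L² − r² sin²θ) = 0.0744·77.91·0.73135/0.27486 = 15.424 rad/s.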